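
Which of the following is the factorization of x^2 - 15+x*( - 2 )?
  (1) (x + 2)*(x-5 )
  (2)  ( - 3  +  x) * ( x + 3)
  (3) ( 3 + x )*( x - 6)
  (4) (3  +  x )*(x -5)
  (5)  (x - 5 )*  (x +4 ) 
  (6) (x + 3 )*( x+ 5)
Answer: 4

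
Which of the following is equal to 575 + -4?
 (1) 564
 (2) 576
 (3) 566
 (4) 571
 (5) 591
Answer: 4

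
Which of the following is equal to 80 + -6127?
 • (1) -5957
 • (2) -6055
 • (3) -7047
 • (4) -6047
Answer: 4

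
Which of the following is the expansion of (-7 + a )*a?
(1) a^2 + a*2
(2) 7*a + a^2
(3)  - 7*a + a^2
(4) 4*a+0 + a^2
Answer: 3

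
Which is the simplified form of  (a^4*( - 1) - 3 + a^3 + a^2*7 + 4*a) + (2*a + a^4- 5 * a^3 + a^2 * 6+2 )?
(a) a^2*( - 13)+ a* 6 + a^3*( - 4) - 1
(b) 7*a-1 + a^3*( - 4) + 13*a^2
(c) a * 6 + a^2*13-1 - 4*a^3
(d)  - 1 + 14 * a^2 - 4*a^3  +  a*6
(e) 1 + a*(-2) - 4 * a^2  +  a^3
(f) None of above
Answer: c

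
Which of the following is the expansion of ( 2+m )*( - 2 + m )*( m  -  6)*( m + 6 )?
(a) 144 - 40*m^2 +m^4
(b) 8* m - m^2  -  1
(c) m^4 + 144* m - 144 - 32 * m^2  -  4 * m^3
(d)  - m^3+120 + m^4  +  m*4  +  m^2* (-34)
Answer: a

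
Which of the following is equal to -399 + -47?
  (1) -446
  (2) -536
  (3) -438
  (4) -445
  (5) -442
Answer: 1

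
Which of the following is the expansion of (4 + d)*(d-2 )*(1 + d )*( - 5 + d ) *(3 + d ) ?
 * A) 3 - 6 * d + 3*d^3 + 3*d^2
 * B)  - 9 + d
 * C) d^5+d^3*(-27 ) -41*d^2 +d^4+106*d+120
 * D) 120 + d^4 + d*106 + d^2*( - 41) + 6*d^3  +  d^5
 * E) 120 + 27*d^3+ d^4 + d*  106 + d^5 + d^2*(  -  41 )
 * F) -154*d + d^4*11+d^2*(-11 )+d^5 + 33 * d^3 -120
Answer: C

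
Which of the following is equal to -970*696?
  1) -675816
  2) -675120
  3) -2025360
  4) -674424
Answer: 2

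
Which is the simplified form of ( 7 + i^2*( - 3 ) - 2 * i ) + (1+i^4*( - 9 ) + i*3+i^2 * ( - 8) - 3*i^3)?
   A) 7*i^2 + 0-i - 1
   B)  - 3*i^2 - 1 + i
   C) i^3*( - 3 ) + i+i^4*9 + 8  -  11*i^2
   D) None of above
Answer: D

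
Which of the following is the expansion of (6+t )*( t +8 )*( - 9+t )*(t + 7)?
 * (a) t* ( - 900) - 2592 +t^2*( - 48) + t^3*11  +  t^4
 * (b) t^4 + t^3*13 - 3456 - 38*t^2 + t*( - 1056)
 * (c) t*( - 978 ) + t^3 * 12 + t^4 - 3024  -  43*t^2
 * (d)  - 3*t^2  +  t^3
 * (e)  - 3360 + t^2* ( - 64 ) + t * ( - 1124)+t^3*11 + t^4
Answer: c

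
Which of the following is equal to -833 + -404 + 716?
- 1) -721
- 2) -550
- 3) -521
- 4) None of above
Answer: 3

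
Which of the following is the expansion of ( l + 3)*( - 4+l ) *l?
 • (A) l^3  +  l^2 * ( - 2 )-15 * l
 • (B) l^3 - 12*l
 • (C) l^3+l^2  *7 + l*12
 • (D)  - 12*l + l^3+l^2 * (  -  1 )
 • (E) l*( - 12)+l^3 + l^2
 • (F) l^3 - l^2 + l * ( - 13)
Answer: D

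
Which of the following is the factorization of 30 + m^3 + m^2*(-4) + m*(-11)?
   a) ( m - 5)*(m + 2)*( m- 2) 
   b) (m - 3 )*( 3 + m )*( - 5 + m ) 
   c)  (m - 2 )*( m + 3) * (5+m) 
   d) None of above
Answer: d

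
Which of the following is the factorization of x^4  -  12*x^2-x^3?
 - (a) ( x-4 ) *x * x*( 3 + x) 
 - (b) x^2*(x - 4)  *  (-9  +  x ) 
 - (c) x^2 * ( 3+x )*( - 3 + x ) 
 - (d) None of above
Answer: a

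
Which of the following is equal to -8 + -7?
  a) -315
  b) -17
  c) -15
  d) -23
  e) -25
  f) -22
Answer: c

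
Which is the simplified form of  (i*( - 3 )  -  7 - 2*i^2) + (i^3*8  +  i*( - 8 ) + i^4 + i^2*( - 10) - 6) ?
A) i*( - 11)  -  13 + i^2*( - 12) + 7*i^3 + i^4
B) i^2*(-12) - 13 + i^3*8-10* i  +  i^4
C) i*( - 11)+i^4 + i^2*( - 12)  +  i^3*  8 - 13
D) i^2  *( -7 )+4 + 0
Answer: C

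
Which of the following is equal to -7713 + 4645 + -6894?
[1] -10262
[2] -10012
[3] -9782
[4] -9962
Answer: 4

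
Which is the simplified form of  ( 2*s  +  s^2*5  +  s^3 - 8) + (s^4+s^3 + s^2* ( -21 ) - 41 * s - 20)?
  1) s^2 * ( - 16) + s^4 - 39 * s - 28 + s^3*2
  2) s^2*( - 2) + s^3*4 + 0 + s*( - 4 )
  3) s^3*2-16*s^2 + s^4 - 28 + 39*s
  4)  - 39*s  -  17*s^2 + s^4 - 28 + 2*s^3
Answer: 1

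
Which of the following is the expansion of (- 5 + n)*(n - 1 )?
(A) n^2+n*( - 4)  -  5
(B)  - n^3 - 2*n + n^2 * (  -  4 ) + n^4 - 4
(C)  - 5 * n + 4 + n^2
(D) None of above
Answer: D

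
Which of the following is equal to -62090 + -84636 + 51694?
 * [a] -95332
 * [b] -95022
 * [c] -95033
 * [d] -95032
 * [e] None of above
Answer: d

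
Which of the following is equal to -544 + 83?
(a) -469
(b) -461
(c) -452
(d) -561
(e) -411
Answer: b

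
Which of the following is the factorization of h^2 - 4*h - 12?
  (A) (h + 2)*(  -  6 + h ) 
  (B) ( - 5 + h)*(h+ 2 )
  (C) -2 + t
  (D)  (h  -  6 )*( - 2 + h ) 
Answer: A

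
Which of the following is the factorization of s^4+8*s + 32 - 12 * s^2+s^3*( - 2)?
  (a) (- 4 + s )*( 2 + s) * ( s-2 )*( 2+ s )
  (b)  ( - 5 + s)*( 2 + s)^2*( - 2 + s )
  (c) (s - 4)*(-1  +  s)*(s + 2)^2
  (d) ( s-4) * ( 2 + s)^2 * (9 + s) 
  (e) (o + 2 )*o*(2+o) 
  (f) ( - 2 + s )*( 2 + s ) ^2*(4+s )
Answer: a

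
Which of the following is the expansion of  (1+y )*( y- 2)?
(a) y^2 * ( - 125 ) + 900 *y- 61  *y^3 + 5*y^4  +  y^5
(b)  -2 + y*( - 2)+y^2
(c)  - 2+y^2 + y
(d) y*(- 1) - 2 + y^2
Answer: d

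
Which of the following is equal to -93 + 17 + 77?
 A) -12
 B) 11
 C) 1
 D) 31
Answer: C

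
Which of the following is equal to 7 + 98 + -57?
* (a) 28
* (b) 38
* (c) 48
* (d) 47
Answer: c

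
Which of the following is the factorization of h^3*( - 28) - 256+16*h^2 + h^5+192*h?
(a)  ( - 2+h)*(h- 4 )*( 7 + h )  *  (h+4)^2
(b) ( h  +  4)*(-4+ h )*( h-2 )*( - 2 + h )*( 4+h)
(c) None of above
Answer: b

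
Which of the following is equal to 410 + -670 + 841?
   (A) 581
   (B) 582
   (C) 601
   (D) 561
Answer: A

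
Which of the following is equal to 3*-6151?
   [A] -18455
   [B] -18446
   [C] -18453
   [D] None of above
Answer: C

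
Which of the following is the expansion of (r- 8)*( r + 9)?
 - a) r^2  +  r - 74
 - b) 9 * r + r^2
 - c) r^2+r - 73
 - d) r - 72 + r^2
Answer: d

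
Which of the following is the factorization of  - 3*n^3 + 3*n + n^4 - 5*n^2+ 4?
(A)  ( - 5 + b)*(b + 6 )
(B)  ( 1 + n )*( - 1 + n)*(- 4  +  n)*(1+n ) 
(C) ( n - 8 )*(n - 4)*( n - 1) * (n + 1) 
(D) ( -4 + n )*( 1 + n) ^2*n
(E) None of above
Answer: B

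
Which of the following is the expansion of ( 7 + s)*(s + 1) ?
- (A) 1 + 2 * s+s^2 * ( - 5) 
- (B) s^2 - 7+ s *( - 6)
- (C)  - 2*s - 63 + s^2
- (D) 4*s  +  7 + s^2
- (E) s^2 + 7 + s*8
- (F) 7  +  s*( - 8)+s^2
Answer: E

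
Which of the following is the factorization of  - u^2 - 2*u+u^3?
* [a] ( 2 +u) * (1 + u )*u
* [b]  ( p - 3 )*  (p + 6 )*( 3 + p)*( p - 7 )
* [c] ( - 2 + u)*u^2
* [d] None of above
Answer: d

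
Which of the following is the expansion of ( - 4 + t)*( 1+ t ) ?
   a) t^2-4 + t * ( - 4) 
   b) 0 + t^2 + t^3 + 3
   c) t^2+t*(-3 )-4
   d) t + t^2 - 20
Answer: c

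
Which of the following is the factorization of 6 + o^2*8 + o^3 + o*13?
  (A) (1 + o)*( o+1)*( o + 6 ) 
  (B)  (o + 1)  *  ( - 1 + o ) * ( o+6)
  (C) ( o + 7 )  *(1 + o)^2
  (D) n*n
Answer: A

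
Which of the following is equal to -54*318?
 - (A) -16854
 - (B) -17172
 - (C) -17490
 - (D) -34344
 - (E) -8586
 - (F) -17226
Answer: B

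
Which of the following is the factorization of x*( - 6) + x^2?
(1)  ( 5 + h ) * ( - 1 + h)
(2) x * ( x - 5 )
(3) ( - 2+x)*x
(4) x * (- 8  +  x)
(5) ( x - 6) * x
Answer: 5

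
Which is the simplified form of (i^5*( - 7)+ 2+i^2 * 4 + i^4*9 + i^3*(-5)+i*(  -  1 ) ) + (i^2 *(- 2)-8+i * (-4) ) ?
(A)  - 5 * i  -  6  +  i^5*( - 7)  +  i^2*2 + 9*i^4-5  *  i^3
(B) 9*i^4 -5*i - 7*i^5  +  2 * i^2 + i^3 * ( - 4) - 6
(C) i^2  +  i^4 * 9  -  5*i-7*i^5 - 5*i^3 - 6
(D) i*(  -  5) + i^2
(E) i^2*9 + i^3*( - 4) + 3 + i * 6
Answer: A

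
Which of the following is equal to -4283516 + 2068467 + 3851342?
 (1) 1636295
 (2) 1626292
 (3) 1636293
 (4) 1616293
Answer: 3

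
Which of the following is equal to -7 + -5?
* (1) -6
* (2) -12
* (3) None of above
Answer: 2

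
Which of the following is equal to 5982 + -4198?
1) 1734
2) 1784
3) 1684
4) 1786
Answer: 2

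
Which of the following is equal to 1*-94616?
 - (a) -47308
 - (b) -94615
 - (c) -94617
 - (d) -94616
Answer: d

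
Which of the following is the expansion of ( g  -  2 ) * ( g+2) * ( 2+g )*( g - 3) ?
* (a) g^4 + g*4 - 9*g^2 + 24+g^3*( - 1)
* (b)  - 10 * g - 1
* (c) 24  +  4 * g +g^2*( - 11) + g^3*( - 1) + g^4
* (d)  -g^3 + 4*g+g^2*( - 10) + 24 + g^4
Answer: d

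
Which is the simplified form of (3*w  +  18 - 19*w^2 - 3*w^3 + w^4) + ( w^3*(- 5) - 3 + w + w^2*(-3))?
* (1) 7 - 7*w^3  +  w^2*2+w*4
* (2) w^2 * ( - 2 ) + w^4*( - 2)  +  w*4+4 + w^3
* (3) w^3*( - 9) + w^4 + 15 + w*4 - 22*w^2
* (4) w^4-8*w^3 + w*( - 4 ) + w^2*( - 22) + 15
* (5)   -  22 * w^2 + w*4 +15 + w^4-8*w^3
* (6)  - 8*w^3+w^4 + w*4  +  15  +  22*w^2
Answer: 5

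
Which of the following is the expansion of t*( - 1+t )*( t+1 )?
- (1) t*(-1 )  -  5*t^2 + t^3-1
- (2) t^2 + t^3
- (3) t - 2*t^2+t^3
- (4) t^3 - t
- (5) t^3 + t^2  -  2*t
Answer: 4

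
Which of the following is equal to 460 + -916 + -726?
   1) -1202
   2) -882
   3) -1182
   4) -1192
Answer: 3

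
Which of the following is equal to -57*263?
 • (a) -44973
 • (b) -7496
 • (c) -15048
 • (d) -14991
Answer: d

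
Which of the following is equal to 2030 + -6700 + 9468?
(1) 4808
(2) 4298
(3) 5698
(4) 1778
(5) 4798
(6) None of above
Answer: 5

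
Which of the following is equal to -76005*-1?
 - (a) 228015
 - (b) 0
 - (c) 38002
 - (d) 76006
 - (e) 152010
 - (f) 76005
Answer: f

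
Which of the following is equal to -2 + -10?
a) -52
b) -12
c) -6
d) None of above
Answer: b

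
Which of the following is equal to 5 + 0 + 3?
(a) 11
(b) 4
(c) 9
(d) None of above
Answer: d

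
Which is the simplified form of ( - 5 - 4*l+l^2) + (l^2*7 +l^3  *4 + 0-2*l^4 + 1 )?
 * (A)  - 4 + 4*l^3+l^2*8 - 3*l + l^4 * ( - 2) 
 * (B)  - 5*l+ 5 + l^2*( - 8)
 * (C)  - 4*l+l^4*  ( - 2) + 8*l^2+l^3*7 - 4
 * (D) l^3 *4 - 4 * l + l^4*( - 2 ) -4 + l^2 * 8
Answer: D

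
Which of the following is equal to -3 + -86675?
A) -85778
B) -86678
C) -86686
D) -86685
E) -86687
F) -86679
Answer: B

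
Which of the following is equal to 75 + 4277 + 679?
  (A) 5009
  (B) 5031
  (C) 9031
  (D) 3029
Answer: B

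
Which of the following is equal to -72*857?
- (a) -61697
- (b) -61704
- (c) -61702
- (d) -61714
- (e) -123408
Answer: b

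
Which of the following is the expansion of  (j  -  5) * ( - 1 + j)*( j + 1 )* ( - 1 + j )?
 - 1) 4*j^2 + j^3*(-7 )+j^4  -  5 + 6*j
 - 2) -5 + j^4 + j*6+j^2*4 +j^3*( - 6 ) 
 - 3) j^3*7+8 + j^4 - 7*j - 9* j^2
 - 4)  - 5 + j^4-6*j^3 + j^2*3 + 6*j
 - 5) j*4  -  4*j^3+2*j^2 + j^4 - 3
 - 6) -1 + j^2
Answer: 2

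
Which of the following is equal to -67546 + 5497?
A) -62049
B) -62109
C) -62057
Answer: A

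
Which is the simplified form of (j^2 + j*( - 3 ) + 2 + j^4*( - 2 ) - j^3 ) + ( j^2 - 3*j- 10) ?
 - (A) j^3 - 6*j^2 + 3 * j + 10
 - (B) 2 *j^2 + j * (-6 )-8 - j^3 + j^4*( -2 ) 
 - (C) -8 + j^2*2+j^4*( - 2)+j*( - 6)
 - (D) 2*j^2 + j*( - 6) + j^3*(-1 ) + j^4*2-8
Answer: B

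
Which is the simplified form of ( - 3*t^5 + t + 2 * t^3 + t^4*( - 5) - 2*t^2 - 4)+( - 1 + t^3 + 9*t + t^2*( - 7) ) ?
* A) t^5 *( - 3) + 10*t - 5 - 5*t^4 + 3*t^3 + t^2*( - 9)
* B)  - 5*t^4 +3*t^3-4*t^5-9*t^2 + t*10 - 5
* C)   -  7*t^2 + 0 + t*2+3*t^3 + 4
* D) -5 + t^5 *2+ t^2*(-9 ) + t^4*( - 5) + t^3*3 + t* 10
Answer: A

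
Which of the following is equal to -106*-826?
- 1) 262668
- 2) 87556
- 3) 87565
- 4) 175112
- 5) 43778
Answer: 2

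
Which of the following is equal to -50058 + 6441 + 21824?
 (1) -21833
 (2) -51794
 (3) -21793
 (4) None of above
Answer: 3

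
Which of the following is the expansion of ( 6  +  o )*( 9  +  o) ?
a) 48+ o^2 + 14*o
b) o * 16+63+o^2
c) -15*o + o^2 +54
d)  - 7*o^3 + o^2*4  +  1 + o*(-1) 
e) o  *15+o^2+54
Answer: e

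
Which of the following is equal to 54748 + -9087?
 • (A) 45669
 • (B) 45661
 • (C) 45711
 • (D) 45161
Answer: B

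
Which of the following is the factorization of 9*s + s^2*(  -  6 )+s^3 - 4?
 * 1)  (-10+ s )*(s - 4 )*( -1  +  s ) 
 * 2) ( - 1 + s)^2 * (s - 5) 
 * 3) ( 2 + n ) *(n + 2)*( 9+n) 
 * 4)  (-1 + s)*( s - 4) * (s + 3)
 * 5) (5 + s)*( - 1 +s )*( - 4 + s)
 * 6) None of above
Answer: 6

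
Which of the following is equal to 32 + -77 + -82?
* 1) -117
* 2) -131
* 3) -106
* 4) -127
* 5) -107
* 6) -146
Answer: 4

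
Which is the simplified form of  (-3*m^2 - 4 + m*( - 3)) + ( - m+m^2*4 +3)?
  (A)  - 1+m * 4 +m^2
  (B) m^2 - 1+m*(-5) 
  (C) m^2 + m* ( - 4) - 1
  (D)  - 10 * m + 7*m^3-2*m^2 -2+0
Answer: C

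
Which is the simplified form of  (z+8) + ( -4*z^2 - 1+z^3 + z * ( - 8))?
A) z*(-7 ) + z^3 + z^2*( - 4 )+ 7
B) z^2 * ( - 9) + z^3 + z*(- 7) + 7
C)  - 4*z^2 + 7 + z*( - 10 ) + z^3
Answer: A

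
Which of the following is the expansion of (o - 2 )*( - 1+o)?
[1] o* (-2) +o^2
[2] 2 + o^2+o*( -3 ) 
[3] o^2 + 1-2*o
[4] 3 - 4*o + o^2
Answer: 2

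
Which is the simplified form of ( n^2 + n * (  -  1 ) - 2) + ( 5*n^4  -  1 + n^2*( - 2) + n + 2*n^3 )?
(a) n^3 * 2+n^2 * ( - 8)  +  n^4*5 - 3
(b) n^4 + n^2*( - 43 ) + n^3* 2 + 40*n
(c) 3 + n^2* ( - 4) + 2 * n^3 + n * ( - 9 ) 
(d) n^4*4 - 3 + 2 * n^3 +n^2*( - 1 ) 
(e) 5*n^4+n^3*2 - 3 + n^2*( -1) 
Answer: e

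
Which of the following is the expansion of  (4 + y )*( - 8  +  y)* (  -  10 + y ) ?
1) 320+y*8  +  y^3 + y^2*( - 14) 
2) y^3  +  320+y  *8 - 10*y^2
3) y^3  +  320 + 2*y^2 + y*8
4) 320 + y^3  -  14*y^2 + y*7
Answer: 1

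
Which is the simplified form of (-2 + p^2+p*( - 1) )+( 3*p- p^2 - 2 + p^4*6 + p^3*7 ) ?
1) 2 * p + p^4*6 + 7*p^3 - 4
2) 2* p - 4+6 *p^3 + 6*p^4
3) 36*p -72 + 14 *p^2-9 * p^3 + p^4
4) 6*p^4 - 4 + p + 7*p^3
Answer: 1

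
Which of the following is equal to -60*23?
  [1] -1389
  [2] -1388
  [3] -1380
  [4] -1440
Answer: 3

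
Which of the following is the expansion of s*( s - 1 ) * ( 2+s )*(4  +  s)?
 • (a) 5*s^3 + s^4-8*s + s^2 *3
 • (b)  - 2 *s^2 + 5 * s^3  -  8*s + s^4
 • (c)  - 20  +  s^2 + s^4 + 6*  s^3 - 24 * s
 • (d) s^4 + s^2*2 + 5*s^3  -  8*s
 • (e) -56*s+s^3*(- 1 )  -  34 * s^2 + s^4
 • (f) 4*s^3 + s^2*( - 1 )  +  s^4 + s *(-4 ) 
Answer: d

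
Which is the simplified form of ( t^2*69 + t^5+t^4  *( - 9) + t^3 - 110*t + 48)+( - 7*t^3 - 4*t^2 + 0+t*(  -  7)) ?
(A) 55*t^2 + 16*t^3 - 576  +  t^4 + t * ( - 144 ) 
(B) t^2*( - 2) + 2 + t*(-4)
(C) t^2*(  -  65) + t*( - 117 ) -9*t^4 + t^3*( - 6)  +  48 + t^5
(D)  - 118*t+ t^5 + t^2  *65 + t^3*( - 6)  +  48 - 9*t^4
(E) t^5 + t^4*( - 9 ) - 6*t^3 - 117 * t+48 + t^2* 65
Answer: E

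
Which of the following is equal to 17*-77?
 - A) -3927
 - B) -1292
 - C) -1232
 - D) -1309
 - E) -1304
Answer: D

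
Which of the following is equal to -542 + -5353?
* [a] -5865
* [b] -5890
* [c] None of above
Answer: c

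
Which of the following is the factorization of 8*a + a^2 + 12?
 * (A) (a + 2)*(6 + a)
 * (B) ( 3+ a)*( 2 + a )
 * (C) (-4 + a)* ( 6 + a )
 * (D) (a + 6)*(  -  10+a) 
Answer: A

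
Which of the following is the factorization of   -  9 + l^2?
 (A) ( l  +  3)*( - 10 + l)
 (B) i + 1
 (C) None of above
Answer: C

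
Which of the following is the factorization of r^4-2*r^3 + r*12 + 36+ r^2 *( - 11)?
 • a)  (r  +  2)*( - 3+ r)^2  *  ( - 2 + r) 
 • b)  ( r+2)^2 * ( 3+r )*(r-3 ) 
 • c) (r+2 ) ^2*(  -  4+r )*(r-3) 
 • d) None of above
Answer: d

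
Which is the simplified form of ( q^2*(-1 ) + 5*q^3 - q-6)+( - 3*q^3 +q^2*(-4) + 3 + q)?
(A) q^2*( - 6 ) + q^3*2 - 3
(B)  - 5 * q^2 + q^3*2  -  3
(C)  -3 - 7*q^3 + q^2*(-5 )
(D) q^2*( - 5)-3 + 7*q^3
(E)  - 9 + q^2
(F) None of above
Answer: B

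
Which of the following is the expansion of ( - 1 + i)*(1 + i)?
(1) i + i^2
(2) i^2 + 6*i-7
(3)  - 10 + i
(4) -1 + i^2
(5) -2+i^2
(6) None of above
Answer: 4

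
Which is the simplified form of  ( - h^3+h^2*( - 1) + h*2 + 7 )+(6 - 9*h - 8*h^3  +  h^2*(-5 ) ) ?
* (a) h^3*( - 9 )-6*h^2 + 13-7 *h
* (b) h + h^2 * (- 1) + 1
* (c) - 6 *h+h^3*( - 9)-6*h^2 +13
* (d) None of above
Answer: a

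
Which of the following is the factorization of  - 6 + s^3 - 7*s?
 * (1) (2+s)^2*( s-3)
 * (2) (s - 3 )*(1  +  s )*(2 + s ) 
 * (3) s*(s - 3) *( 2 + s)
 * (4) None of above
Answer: 2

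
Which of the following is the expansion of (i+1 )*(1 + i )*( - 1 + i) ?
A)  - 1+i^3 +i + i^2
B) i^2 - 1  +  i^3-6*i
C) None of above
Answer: C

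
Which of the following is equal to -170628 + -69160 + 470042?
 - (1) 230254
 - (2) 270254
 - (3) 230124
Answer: 1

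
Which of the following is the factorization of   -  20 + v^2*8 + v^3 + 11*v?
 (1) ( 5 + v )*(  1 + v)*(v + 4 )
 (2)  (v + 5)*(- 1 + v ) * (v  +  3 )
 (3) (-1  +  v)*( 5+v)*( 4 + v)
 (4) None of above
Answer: 3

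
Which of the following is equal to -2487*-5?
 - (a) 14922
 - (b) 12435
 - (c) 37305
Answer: b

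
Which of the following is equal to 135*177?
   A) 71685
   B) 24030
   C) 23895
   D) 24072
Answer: C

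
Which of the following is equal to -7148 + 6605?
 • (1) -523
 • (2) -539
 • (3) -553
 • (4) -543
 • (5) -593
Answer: 4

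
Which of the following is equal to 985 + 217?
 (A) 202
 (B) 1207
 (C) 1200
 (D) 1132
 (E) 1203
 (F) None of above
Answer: F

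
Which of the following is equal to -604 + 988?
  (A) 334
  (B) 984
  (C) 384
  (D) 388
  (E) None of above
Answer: C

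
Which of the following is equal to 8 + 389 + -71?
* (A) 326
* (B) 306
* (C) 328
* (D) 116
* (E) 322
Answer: A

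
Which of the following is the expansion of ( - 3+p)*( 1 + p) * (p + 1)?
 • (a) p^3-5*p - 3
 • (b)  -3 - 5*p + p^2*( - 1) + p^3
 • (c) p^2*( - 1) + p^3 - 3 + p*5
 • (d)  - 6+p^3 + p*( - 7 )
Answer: b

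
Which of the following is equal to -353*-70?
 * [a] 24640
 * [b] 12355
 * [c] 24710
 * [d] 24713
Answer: c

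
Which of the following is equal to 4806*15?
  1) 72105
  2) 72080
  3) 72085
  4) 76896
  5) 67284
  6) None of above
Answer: 6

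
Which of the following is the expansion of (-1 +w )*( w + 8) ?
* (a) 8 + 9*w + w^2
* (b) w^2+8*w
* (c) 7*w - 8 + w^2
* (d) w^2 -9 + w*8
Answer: c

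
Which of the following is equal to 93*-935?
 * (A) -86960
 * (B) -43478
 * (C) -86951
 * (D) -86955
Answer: D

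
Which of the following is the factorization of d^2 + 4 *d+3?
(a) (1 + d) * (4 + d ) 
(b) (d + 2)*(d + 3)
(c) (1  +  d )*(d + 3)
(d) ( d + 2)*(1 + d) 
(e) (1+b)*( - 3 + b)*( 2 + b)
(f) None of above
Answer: c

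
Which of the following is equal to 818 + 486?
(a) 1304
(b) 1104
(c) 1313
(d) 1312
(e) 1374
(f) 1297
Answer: a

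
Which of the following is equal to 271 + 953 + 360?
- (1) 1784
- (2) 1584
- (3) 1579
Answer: 2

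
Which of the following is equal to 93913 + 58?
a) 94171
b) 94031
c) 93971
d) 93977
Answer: c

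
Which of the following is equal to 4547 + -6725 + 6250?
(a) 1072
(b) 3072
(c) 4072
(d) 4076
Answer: c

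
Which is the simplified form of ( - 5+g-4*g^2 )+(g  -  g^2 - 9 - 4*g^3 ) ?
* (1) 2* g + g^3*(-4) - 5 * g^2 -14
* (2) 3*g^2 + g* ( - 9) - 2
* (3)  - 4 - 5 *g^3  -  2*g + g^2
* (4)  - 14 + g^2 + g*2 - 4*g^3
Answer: 1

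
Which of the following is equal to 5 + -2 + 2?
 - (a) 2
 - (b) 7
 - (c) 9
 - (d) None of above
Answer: d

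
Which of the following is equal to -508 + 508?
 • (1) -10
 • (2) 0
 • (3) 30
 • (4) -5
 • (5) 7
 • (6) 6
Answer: 2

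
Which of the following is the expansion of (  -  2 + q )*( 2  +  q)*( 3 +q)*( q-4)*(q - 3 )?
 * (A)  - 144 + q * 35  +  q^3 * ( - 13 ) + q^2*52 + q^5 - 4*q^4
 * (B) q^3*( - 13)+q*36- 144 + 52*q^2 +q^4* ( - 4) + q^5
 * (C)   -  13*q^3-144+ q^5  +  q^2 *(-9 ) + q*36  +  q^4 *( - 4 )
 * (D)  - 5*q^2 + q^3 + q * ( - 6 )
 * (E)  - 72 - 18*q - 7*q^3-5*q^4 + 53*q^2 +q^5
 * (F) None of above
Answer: B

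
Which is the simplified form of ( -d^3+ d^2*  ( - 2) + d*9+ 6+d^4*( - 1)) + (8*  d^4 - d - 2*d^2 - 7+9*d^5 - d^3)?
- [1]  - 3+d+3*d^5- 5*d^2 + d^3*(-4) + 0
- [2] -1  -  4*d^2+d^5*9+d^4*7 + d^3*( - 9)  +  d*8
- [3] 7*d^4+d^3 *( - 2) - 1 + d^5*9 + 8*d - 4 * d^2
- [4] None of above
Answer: 3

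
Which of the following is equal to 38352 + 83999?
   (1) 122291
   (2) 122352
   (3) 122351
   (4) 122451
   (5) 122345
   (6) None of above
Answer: 3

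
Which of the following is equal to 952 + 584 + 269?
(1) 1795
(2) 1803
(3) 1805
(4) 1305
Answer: 3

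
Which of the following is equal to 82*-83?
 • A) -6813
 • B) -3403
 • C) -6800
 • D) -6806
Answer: D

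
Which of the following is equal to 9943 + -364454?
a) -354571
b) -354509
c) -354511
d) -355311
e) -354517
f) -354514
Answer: c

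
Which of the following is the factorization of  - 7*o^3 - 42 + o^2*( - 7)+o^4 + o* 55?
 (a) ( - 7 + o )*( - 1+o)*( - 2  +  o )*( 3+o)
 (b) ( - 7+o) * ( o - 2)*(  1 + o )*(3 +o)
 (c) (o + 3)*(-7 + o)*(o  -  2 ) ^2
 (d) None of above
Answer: a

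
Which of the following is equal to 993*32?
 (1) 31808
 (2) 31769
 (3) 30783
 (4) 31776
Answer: 4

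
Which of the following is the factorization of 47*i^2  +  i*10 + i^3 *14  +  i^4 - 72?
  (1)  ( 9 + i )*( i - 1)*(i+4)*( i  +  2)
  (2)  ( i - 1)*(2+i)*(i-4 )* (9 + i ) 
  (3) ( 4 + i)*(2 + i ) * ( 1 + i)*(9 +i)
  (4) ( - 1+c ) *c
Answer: 1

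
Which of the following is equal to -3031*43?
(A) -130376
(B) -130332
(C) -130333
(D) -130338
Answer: C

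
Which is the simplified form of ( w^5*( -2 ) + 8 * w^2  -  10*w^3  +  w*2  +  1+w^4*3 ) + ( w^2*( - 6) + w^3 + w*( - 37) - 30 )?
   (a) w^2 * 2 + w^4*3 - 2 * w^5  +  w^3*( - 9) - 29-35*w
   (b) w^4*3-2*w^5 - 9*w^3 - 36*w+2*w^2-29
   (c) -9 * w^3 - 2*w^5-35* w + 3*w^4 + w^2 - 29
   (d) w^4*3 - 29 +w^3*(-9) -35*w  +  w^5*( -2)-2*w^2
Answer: a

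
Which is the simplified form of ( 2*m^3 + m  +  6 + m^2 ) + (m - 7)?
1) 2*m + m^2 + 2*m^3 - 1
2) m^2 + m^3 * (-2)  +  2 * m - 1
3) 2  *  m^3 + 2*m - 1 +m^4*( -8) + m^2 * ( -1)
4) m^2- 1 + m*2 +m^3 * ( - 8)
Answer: 1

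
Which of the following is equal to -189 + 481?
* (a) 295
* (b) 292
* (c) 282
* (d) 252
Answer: b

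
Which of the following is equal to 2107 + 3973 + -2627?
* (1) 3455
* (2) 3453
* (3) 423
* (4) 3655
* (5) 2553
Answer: 2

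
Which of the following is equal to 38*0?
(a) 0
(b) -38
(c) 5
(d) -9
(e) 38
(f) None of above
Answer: a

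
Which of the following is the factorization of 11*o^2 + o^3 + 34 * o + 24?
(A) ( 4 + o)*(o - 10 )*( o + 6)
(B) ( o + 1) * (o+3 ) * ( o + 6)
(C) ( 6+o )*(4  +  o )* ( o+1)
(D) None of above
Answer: C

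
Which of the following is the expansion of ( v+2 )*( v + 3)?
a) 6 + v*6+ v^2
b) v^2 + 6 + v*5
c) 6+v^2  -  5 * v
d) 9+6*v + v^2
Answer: b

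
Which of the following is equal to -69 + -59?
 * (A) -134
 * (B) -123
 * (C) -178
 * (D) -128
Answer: D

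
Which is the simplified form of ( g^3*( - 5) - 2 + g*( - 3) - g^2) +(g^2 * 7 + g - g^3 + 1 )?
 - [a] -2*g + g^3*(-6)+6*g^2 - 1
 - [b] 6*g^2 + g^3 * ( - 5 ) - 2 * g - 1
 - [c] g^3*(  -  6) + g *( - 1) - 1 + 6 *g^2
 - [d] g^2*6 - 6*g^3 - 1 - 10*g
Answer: a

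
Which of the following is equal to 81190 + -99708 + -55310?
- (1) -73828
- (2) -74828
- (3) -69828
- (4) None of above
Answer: 1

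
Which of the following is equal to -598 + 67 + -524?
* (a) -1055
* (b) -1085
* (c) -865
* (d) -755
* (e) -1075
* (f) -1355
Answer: a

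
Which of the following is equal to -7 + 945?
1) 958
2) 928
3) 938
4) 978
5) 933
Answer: 3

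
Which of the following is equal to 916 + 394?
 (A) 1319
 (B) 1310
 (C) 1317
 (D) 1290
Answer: B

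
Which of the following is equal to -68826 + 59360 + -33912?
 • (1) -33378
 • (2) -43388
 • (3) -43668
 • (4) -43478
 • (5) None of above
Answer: 5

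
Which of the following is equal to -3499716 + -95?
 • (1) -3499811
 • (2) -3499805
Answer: 1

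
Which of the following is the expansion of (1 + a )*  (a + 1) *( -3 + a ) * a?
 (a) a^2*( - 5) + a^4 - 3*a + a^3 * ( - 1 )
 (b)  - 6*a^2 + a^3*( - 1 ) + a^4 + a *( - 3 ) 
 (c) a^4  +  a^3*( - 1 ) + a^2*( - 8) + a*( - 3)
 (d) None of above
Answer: a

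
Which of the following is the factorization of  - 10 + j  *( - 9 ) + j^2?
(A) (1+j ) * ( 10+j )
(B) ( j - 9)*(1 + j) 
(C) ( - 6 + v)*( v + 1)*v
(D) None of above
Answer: D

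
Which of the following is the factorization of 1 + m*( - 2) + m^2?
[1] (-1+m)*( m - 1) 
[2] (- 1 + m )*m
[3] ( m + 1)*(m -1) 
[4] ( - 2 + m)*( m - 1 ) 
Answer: 1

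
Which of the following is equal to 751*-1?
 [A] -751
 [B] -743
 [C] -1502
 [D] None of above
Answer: A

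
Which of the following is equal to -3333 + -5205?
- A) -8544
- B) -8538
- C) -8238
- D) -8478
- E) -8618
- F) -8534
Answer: B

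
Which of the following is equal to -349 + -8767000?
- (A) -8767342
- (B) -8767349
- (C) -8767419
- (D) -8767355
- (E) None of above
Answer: B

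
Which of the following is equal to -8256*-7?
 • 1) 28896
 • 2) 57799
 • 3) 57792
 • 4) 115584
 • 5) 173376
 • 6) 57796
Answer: 3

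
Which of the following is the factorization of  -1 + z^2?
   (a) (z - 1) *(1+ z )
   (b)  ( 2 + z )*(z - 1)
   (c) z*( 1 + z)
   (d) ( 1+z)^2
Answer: a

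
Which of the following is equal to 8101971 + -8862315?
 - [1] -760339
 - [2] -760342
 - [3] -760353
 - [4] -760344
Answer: 4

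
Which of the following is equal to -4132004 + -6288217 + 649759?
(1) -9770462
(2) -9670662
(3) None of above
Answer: 1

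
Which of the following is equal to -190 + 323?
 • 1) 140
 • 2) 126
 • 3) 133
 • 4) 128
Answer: 3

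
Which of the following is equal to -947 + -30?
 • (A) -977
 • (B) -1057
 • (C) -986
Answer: A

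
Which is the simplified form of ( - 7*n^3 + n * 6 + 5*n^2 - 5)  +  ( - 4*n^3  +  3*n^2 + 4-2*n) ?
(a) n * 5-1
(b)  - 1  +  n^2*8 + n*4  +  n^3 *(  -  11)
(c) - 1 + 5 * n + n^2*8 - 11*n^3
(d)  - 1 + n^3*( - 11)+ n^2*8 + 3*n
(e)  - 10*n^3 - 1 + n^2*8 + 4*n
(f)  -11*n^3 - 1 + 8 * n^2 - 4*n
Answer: b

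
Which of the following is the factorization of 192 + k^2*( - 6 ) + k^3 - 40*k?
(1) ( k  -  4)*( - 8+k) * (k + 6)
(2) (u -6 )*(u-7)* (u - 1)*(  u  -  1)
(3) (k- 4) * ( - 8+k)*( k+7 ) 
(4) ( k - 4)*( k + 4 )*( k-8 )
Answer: 1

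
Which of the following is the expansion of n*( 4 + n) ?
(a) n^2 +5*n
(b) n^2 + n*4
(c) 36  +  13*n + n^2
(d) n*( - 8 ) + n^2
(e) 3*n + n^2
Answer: b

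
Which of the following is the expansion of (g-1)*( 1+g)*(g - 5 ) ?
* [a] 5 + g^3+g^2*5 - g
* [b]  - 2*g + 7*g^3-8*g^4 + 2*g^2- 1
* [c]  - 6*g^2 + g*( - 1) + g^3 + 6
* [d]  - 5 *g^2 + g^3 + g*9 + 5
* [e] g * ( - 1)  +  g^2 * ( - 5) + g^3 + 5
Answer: e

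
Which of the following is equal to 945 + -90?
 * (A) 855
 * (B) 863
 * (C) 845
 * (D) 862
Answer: A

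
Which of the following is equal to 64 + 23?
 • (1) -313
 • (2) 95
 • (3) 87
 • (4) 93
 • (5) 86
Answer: 3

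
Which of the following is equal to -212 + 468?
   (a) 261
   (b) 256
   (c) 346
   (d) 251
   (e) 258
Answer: b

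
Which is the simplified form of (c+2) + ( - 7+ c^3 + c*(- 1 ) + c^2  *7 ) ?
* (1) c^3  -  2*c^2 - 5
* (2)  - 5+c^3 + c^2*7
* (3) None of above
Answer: 2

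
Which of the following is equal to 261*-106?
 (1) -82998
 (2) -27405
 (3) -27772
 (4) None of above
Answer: 4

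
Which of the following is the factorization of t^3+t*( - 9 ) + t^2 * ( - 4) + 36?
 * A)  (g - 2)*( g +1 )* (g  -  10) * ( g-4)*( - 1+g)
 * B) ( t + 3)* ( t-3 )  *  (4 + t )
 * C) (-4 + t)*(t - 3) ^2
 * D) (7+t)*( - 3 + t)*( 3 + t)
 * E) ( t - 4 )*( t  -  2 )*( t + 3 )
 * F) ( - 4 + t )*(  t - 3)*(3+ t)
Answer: F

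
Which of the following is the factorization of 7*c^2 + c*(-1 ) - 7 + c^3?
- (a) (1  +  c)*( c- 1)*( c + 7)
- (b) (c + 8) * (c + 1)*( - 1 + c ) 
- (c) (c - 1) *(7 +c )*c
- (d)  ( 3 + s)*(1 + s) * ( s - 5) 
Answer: a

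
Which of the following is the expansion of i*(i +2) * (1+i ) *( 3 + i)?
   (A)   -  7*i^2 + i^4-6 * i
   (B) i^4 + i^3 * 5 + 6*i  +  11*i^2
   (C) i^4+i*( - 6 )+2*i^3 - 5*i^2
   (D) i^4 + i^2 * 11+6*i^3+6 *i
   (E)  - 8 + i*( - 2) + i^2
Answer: D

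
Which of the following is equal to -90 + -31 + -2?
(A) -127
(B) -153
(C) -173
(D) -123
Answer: D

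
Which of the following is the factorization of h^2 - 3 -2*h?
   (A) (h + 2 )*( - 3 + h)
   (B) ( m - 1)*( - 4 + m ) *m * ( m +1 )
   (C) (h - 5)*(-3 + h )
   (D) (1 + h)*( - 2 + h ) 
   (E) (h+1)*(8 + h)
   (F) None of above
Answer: F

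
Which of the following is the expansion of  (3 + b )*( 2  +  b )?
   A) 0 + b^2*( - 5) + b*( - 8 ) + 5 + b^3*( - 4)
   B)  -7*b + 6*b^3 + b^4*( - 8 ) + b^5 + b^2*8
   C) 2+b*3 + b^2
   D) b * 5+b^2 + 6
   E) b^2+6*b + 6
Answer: D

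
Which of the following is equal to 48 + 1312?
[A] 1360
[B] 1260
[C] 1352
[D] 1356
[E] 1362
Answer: A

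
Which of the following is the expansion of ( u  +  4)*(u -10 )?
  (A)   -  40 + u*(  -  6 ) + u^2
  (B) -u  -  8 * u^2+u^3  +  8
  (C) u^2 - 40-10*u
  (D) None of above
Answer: A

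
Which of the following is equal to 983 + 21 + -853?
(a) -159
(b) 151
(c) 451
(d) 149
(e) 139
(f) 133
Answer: b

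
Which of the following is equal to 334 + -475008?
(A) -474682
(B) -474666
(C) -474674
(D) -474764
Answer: C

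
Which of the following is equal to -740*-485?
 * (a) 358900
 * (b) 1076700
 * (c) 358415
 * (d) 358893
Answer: a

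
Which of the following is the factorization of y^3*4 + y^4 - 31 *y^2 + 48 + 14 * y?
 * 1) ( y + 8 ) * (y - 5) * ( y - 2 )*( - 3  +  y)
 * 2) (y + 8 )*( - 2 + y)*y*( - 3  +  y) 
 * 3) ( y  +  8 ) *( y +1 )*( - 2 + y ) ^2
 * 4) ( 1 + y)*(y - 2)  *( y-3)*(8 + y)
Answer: 4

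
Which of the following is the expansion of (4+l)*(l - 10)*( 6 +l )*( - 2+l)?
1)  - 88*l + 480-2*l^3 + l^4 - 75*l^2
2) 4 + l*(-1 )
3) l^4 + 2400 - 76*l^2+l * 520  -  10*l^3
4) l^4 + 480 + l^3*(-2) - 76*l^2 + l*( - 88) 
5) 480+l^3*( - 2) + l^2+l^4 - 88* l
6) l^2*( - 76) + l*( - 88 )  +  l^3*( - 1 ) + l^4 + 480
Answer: 4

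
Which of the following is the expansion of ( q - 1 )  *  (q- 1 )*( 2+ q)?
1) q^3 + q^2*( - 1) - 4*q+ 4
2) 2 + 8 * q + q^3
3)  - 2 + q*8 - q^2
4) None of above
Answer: 4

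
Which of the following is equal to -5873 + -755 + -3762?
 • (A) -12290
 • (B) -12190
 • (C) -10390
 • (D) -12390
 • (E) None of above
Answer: C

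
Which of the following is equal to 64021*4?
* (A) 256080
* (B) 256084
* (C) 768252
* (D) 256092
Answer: B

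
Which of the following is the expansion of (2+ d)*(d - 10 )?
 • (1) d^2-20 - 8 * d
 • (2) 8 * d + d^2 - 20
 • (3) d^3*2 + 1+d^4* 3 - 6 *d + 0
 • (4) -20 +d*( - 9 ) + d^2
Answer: 1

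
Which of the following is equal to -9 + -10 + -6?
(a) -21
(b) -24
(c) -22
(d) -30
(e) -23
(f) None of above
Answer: f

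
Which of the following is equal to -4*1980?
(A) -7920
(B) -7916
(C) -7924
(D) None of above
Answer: A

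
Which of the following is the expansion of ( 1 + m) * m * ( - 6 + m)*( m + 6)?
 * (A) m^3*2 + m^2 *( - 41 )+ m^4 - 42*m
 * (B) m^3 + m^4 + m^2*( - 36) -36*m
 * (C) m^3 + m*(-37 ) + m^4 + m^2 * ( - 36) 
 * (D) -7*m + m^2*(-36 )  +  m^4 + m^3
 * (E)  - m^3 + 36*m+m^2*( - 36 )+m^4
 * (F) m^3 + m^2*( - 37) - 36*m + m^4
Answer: B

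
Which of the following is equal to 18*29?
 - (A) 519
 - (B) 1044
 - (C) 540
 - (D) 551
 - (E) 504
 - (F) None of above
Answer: F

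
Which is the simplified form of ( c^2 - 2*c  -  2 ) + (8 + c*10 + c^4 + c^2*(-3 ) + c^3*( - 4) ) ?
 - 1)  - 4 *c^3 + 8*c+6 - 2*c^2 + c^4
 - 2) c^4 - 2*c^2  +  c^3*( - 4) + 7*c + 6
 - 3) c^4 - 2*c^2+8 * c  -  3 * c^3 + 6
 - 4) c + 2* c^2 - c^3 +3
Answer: 1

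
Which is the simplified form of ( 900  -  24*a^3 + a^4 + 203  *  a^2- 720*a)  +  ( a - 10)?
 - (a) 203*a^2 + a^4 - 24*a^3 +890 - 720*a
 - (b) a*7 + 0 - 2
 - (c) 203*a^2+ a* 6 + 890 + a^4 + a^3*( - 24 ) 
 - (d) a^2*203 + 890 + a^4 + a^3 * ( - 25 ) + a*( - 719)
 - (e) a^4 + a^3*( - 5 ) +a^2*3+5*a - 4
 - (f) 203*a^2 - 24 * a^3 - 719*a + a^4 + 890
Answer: f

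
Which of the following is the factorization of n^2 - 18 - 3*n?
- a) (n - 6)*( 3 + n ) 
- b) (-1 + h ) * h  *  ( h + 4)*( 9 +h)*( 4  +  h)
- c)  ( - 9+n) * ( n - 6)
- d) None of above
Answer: a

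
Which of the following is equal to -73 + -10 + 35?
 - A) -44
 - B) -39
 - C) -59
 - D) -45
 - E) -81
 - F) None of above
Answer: F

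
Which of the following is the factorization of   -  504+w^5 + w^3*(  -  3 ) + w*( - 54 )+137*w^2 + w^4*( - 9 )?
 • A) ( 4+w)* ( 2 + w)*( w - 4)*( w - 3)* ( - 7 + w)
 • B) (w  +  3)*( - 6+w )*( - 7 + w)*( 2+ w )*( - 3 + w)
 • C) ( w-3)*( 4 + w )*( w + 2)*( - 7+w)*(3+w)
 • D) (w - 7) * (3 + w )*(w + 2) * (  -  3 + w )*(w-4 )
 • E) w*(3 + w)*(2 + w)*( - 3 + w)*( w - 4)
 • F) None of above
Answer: D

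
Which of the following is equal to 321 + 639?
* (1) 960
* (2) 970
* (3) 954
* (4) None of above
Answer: 1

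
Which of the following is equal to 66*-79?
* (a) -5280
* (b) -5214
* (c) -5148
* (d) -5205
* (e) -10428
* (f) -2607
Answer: b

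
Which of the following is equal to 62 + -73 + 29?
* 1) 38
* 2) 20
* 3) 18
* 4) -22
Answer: 3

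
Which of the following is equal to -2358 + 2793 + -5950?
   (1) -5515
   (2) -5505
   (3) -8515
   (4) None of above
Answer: 1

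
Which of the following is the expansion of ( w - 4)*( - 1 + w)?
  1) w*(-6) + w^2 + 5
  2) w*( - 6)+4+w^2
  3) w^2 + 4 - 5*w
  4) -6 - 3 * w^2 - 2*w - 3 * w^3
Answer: 3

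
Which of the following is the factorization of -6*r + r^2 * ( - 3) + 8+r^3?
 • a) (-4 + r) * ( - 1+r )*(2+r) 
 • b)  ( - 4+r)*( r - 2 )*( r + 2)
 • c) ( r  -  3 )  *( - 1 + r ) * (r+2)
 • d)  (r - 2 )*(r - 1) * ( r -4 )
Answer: a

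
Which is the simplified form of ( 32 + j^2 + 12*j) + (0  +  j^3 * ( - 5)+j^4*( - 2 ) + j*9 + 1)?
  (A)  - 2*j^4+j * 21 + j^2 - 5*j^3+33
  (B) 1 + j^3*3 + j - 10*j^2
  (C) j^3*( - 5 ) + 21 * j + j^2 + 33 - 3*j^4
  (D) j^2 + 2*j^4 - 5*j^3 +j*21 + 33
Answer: A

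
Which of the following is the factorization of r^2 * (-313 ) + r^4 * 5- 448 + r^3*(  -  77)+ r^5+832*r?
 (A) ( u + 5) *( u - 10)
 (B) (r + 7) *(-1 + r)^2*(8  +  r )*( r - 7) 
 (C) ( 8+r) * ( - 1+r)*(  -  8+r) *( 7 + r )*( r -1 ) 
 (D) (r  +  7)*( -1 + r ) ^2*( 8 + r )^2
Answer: C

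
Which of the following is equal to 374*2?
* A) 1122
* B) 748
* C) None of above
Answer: B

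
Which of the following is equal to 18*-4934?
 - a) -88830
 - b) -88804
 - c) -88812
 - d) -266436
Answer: c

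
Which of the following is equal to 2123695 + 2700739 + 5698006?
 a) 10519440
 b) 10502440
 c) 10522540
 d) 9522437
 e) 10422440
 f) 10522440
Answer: f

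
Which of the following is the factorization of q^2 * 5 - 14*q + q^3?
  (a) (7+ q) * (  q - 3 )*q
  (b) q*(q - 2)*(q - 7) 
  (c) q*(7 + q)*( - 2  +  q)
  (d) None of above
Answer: c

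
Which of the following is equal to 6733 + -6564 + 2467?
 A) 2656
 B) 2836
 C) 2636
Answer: C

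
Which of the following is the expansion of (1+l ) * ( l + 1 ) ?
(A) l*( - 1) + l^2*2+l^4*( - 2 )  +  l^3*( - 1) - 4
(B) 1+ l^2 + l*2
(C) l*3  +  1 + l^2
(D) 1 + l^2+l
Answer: B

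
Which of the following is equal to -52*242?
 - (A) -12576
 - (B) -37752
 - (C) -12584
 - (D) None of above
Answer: C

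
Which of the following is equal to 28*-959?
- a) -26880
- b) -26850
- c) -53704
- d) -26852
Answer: d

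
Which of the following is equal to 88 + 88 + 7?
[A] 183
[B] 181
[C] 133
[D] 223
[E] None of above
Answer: A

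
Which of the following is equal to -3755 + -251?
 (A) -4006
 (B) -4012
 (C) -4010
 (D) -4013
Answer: A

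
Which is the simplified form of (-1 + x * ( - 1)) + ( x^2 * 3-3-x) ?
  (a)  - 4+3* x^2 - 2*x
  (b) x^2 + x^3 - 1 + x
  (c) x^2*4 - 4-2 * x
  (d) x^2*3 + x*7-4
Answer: a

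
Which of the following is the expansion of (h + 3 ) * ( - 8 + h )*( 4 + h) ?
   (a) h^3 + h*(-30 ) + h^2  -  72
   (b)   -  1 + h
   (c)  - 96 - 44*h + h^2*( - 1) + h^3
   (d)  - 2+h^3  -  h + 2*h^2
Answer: c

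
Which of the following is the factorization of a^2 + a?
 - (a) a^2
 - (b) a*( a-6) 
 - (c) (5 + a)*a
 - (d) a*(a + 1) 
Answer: d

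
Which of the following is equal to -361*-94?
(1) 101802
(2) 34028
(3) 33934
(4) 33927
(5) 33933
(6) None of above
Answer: 3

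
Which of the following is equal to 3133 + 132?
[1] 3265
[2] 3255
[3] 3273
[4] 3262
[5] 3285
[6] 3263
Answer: 1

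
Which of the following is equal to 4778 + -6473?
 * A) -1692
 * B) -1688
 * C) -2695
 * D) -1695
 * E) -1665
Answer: D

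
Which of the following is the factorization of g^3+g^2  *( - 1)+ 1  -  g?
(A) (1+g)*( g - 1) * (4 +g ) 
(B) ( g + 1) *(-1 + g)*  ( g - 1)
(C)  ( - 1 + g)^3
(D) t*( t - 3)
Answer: B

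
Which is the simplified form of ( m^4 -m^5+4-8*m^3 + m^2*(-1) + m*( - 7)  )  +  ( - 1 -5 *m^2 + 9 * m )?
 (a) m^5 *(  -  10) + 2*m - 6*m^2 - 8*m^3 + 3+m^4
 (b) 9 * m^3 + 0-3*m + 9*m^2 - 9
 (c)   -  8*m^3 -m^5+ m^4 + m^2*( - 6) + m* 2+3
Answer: c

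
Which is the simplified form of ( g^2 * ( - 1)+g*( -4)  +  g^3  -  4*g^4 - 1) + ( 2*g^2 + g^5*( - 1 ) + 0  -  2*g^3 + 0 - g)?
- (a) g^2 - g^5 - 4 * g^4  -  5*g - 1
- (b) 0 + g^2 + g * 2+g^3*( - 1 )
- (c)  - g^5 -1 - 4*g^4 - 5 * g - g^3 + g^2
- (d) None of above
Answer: c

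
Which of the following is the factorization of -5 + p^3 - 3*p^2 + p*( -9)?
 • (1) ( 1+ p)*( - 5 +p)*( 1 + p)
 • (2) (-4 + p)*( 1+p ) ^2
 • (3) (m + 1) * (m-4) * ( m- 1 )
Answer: 1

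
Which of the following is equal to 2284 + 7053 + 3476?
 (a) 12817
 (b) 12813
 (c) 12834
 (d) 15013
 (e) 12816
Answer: b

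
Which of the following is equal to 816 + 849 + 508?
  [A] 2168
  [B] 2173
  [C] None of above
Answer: B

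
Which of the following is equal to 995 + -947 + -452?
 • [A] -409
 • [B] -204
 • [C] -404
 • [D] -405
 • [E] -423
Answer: C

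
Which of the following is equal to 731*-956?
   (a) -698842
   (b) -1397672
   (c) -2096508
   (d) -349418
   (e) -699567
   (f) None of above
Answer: f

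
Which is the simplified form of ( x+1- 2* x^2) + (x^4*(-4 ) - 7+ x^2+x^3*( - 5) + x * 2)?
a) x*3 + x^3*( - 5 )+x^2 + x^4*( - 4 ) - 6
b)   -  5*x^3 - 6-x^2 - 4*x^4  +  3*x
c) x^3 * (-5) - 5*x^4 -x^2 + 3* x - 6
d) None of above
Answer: b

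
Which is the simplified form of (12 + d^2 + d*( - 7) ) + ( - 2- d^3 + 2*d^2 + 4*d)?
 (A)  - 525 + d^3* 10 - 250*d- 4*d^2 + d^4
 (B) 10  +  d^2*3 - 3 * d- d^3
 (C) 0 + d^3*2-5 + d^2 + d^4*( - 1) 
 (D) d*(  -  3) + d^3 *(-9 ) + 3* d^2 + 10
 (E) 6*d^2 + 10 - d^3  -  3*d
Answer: B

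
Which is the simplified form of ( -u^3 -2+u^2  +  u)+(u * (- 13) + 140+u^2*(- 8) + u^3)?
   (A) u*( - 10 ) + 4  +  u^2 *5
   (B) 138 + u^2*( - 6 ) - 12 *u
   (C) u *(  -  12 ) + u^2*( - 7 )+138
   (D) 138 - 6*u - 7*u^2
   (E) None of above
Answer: C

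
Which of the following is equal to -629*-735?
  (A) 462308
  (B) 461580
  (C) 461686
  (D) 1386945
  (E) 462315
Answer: E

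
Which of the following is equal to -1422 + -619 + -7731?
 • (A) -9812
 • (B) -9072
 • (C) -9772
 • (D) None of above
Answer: C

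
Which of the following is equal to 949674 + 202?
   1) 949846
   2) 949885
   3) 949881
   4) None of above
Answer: 4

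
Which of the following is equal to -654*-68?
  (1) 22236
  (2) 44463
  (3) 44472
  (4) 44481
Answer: 3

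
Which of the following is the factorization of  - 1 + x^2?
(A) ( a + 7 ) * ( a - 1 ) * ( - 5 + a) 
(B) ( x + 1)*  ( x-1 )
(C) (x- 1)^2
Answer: B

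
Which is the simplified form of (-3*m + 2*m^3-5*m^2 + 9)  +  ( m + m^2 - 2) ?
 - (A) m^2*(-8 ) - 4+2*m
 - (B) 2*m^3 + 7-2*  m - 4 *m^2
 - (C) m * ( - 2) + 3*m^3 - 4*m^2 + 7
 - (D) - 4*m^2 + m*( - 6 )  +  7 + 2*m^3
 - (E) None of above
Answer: B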